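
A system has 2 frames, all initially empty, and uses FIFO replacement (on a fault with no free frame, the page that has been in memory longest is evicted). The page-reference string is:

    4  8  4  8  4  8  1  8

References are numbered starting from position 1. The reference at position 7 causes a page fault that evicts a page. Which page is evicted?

4

pos 1: 4 → fault, frames [4]
pos 2: 8 → fault, frames [4, 8]
pos 3: 4 → hit
pos 4: 8 → hit
pos 5: 4 → hit
pos 6: 8 → hit
pos 7: 1 → fault, evict 4, frames [8, 1]
At position 7, page 4 is evicted.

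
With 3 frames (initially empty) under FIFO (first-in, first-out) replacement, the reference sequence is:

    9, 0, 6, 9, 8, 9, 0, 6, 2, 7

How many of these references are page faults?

9

9 -> fault, frames {9}
0 -> fault, frames {9,0}
6 -> fault, frames {9,0,6}
9 -> hit
8 -> fault, evict 9, frames {0,6,8}
9 -> fault, evict 0, frames {6,8,9}
0 -> fault, evict 6, frames {8,9,0}
6 -> fault, evict 8, frames {9,0,6}
2 -> fault, evict 9, frames {0,6,2}
7 -> fault, evict 0, frames {6,2,7}
Page faults: 9.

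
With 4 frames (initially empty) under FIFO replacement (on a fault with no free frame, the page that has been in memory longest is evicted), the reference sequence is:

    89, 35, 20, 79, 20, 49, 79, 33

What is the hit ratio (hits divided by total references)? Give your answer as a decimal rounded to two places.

0.25

89: miss, frames [89]
35: miss, frames [89, 35]
20: miss, frames [89, 35, 20]
79: miss, frames [89, 35, 20, 79]
20: hit
49: miss, evict 89, frames [35, 20, 79, 49]
79: hit
33: miss, evict 35, frames [20, 79, 49, 33]
Hits: 2 of 8 references → 2/8 = 0.2500.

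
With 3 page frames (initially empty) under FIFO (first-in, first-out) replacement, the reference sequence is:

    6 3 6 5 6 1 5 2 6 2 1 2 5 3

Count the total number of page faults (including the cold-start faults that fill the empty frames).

8

6 -> miss, frames (6)
3 -> miss, frames (6 3)
6 -> hit
5 -> miss, frames (6 3 5)
6 -> hit
1 -> miss, evict 6, frames (3 5 1)
5 -> hit
2 -> miss, evict 3, frames (5 1 2)
6 -> miss, evict 5, frames (1 2 6)
2 -> hit
1 -> hit
2 -> hit
5 -> miss, evict 1, frames (2 6 5)
3 -> miss, evict 2, frames (6 5 3)
Page faults: 8.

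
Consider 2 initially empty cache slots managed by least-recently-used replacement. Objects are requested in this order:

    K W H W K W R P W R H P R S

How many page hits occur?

2

K -> miss, frames {K}
W -> miss, frames {K,W}
H -> miss, evict K, frames {W,H}
W -> hit
K -> miss, evict H, frames {W,K}
W -> hit
R -> miss, evict K, frames {W,R}
P -> miss, evict W, frames {R,P}
W -> miss, evict R, frames {P,W}
R -> miss, evict P, frames {W,R}
H -> miss, evict W, frames {R,H}
P -> miss, evict R, frames {H,P}
R -> miss, evict H, frames {P,R}
S -> miss, evict P, frames {R,S}
Hits: 2.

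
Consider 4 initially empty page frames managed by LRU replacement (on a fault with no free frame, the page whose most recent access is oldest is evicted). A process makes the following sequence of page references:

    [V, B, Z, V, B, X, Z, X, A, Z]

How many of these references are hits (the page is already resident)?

5

V → fault, frames {V}
B → fault, frames {V,B}
Z → fault, frames {V,B,Z}
V → hit
B → hit
X → fault, frames {Z,V,B,X}
Z → hit
X → hit
A → fault, evict V, frames {B,Z,X,A}
Z → hit
Hits: 5.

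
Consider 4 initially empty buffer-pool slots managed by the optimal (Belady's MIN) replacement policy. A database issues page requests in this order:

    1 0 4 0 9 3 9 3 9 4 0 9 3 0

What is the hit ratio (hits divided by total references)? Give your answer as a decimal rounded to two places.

1: miss, frames (1)
0: miss, frames (1 0)
4: miss, frames (1 0 4)
0: hit
9: miss, frames (1 0 4 9)
3: miss, evict 1, frames (0 4 9 3)
9: hit
3: hit
9: hit
4: hit
0: hit
9: hit
3: hit
0: hit
Hits: 9 of 14 references → 9/14 = 0.6429.

0.64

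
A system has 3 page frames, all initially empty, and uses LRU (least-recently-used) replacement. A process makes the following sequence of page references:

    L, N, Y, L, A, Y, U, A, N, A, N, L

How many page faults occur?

L -> miss, frames [L]
N -> miss, frames [L, N]
Y -> miss, frames [L, N, Y]
L -> hit
A -> miss, evict N, frames [Y, L, A]
Y -> hit
U -> miss, evict L, frames [A, Y, U]
A -> hit
N -> miss, evict Y, frames [U, A, N]
A -> hit
N -> hit
L -> miss, evict U, frames [A, N, L]
Page faults: 7.

7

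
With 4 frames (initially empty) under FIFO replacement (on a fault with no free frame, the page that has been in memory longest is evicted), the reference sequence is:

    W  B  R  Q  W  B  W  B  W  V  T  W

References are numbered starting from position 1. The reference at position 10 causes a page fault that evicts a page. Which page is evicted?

pos 1: W -> miss, frames (W)
pos 2: B -> miss, frames (W B)
pos 3: R -> miss, frames (W B R)
pos 4: Q -> miss, frames (W B R Q)
pos 5: W -> hit
pos 6: B -> hit
pos 7: W -> hit
pos 8: B -> hit
pos 9: W -> hit
pos 10: V -> miss, evict W, frames (B R Q V)
At position 10, page W is evicted.

W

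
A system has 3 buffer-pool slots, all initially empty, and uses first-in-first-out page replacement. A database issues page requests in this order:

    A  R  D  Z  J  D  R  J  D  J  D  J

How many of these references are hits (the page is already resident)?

5

A → miss, frames [A]
R → miss, frames [A, R]
D → miss, frames [A, R, D]
Z → miss, evict A, frames [R, D, Z]
J → miss, evict R, frames [D, Z, J]
D → hit
R → miss, evict D, frames [Z, J, R]
J → hit
D → miss, evict Z, frames [J, R, D]
J → hit
D → hit
J → hit
Hits: 5.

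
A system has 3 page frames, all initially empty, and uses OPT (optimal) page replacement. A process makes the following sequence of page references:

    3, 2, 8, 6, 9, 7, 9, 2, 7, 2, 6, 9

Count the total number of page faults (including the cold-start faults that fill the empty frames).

3 -> fault, frames [3]
2 -> fault, frames [3, 2]
8 -> fault, frames [3, 2, 8]
6 -> fault, evict 8, frames [3, 2, 6]
9 -> fault, evict 3, frames [2, 6, 9]
7 -> fault, evict 6, frames [2, 9, 7]
9 -> hit
2 -> hit
7 -> hit
2 -> hit
6 -> fault, evict 7, frames [2, 9, 6]
9 -> hit
Page faults: 7.

7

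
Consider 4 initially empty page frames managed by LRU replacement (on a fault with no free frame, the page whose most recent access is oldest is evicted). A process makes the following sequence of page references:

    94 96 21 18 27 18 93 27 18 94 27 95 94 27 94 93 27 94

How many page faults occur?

94: miss, frames {94}
96: miss, frames {94,96}
21: miss, frames {94,96,21}
18: miss, frames {94,96,21,18}
27: miss, evict 94, frames {96,21,18,27}
18: hit
93: miss, evict 96, frames {21,27,18,93}
27: hit
18: hit
94: miss, evict 21, frames {93,27,18,94}
27: hit
95: miss, evict 93, frames {18,94,27,95}
94: hit
27: hit
94: hit
93: miss, evict 18, frames {95,27,94,93}
27: hit
94: hit
Page faults: 9.

9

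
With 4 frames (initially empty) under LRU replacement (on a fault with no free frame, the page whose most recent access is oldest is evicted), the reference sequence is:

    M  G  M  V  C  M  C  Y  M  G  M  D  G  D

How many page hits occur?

7

M -> fault, frames {M}
G -> fault, frames {M,G}
M -> hit
V -> fault, frames {G,M,V}
C -> fault, frames {G,M,V,C}
M -> hit
C -> hit
Y -> fault, evict G, frames {V,M,C,Y}
M -> hit
G -> fault, evict V, frames {C,Y,M,G}
M -> hit
D -> fault, evict C, frames {Y,G,M,D}
G -> hit
D -> hit
Hits: 7.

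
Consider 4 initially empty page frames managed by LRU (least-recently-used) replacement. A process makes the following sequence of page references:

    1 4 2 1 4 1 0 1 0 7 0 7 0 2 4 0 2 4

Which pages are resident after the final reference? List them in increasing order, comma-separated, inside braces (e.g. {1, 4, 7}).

1 -> fault, frames {1}
4 -> fault, frames {1,4}
2 -> fault, frames {1,4,2}
1 -> hit
4 -> hit
1 -> hit
0 -> fault, frames {2,4,1,0}
1 -> hit
0 -> hit
7 -> fault, evict 2, frames {4,1,0,7}
0 -> hit
7 -> hit
0 -> hit
2 -> fault, evict 4, frames {1,7,0,2}
4 -> fault, evict 1, frames {7,0,2,4}
0 -> hit
2 -> hit
4 -> hit

{0, 2, 4, 7}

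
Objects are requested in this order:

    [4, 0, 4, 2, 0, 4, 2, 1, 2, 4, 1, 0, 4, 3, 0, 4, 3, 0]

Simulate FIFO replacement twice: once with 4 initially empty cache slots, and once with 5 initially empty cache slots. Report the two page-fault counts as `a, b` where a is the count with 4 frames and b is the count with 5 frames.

7, 5

4 frames: F F . F . . . F . . . . . F . F . F → 7 faults.
5 frames: F F . F . . . F . . . . . F . . . . → 5 faults.
5 < 7: adding a frame reduced faults, as is typical.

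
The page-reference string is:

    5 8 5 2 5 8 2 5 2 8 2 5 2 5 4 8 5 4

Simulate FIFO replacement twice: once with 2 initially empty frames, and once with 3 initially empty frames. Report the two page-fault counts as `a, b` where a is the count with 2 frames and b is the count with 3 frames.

14, 5

2 frames: F F . F F F F F . F F F . . F F F F → 14 faults.
3 frames: F F . F . . . . . . . . . . F . F . → 5 faults.
5 < 14: adding a frame reduced faults, as is typical.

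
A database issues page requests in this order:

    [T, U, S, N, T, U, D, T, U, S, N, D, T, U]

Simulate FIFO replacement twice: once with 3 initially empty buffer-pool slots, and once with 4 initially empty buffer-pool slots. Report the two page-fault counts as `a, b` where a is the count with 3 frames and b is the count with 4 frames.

11, 12

3 frames: F F F F F F F . . F F . F F → 11 faults.
4 frames: F F F F . . F F F F F F F F → 12 faults.
12 > 11: adding a frame increased faults — Belady's anomaly.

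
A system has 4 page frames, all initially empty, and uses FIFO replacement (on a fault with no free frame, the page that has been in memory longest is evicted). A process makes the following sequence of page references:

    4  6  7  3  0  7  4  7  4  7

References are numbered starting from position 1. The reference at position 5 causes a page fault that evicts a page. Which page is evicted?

pos 1: 4 → miss, frames {4}
pos 2: 6 → miss, frames {4,6}
pos 3: 7 → miss, frames {4,6,7}
pos 4: 3 → miss, frames {4,6,7,3}
pos 5: 0 → miss, evict 4, frames {6,7,3,0}
At position 5, page 4 is evicted.

4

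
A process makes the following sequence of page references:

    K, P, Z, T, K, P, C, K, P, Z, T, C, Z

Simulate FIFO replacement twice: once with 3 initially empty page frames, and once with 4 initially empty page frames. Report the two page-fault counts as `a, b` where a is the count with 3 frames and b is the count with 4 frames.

9, 10

3 frames: F F F F F F F . . F F . . → 9 faults.
4 frames: F F F F . . F F F F F F . → 10 faults.
10 > 9: adding a frame increased faults — Belady's anomaly.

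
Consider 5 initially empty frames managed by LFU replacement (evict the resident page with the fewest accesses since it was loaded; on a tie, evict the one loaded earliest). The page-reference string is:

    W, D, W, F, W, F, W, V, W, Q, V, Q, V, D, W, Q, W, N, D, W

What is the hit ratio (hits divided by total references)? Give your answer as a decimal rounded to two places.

W: fault, frames (W)
D: fault, frames (W D)
W: hit
F: fault, frames (W D F)
W: hit
F: hit
W: hit
V: fault, frames (W D F V)
W: hit
Q: fault, frames (W D F V Q)
V: hit
Q: hit
V: hit
D: hit
W: hit
Q: hit
W: hit
N: fault, evict D, frames (W F V Q N)
D: fault, evict N, frames (W F V Q D)
W: hit
Hits: 13 of 20 references → 13/20 = 0.6500.

0.65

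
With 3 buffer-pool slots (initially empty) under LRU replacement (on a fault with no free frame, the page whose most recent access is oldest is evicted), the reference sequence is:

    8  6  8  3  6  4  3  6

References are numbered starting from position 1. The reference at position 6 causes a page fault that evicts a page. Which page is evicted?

8

pos 1: 8 -> fault, frames {8}
pos 2: 6 -> fault, frames {8,6}
pos 3: 8 -> hit
pos 4: 3 -> fault, frames {6,8,3}
pos 5: 6 -> hit
pos 6: 4 -> fault, evict 8, frames {3,6,4}
At position 6, page 8 is evicted.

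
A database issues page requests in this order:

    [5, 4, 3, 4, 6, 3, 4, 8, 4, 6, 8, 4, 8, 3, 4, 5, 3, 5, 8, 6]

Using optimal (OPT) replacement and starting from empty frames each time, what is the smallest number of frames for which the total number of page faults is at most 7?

f=1: 20 faults
f=2: 12 faults
f=3: 8 faults
f=4: 6 faults
f=5: 5 faults
Smallest f with faults ≤ 7 is 4.

4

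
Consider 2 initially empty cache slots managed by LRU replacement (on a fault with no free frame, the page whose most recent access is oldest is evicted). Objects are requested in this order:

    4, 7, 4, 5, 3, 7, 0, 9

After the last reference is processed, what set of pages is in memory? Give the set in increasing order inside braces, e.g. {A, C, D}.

4 -> fault, frames {4}
7 -> fault, frames {4,7}
4 -> hit
5 -> fault, evict 7, frames {4,5}
3 -> fault, evict 4, frames {5,3}
7 -> fault, evict 5, frames {3,7}
0 -> fault, evict 3, frames {7,0}
9 -> fault, evict 7, frames {0,9}

{0, 9}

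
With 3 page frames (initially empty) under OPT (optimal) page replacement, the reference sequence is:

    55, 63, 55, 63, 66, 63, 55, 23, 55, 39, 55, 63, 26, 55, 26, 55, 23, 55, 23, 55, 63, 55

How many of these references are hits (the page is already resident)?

55 -> miss, frames (55)
63 -> miss, frames (55 63)
55 -> hit
63 -> hit
66 -> miss, frames (55 63 66)
63 -> hit
55 -> hit
23 -> miss, evict 66, frames (55 63 23)
55 -> hit
39 -> miss, evict 23, frames (55 63 39)
55 -> hit
63 -> hit
26 -> miss, evict 39, frames (55 63 26)
55 -> hit
26 -> hit
55 -> hit
23 -> miss, evict 26, frames (55 63 23)
55 -> hit
23 -> hit
55 -> hit
63 -> hit
55 -> hit
Hits: 15.

15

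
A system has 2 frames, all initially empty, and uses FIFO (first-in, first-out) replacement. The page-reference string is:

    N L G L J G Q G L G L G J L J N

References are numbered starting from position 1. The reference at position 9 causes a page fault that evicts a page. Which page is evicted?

Q

pos 1: N -> fault, frames [N]
pos 2: L -> fault, frames [N, L]
pos 3: G -> fault, evict N, frames [L, G]
pos 4: L -> hit
pos 5: J -> fault, evict L, frames [G, J]
pos 6: G -> hit
pos 7: Q -> fault, evict G, frames [J, Q]
pos 8: G -> fault, evict J, frames [Q, G]
pos 9: L -> fault, evict Q, frames [G, L]
At position 9, page Q is evicted.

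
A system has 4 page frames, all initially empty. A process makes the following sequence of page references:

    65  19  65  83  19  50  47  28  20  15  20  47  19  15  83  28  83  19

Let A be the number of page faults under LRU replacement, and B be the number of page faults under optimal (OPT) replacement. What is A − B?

Under LRU: F F . F . F F F F F . . F . F F . . → 11 faults.
Under OPT: F F . F . F F F F F . . . . F F . . → 10 faults.
A − B = 11 − 10 = 1.

1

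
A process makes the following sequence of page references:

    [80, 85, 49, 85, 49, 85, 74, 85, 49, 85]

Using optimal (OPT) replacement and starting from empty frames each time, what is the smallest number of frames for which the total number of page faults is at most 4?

3

f=1: 10 faults
f=2: 5 faults
f=3: 4 faults
f=4: 4 faults
Smallest f with faults ≤ 4 is 3.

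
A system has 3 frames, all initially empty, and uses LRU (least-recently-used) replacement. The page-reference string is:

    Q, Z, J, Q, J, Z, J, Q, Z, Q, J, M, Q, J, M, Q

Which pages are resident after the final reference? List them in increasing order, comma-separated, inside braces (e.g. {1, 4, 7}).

Q: fault, frames (Q)
Z: fault, frames (Q Z)
J: fault, frames (Q Z J)
Q: hit
J: hit
Z: hit
J: hit
Q: hit
Z: hit
Q: hit
J: hit
M: fault, evict Z, frames (Q J M)
Q: hit
J: hit
M: hit
Q: hit

{J, M, Q}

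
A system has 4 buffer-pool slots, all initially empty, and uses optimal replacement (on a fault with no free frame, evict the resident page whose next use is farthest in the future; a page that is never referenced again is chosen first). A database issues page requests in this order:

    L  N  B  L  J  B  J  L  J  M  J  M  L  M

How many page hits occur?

9

L → miss, frames [L]
N → miss, frames [L, N]
B → miss, frames [L, N, B]
L → hit
J → miss, frames [L, N, B, J]
B → hit
J → hit
L → hit
J → hit
M → miss, evict B, frames [L, N, J, M]
J → hit
M → hit
L → hit
M → hit
Hits: 9.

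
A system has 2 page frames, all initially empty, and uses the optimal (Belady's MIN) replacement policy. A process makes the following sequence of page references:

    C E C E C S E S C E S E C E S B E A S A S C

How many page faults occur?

11

C -> miss, frames {C}
E -> miss, frames {C,E}
C -> hit
E -> hit
C -> hit
S -> miss, evict C, frames {E,S}
E -> hit
S -> hit
C -> miss, evict S, frames {E,C}
E -> hit
S -> miss, evict C, frames {E,S}
E -> hit
C -> miss, evict S, frames {E,C}
E -> hit
S -> miss, evict C, frames {E,S}
B -> miss, evict S, frames {E,B}
E -> hit
A -> miss, evict B, frames {E,A}
S -> miss, evict E, frames {A,S}
A -> hit
S -> hit
C -> miss, evict S, frames {A,C}
Page faults: 11.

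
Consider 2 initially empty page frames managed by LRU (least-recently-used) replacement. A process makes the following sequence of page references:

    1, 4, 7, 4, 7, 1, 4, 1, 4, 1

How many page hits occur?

1 -> miss, frames (1)
4 -> miss, frames (1 4)
7 -> miss, evict 1, frames (4 7)
4 -> hit
7 -> hit
1 -> miss, evict 4, frames (7 1)
4 -> miss, evict 7, frames (1 4)
1 -> hit
4 -> hit
1 -> hit
Hits: 5.

5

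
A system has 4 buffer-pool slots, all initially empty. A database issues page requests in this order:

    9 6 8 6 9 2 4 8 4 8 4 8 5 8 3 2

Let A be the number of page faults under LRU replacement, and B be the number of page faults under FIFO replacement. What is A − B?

2

Under LRU: F F F . . F F F . . . . F . F F → 9 faults.
Under FIFO: F F F . . F F . . . . . F . F . → 7 faults.
A − B = 9 − 7 = 2.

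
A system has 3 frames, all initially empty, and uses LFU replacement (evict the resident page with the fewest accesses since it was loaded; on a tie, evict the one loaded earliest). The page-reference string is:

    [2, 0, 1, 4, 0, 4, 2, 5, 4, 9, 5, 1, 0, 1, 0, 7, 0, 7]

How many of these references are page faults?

2 → fault, frames (2)
0 → fault, frames (2 0)
1 → fault, frames (2 0 1)
4 → fault, evict 2, frames (0 1 4)
0 → hit
4 → hit
2 → fault, evict 1, frames (0 4 2)
5 → fault, evict 2, frames (0 4 5)
4 → hit
9 → fault, evict 5, frames (0 4 9)
5 → fault, evict 9, frames (0 4 5)
1 → fault, evict 5, frames (0 4 1)
0 → hit
1 → hit
0 → hit
7 → fault, evict 1, frames (0 4 7)
0 → hit
7 → hit
Page faults: 10.

10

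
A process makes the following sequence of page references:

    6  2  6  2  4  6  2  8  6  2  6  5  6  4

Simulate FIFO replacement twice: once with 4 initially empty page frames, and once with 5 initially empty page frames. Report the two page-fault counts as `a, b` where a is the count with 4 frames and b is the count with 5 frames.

4 frames: F F . . F . . F . . . F F . → 6 faults.
5 frames: F F . . F . . F . . . F . . → 5 faults.
5 < 6: adding a frame reduced faults, as is typical.

6, 5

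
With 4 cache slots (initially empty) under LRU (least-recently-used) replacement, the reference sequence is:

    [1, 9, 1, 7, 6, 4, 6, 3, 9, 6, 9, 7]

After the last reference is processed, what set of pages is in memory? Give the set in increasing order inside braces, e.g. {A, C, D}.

{3, 6, 7, 9}

1 → miss, frames (1)
9 → miss, frames (1 9)
1 → hit
7 → miss, frames (9 1 7)
6 → miss, frames (9 1 7 6)
4 → miss, evict 9, frames (1 7 6 4)
6 → hit
3 → miss, evict 1, frames (7 4 6 3)
9 → miss, evict 7, frames (4 6 3 9)
6 → hit
9 → hit
7 → miss, evict 4, frames (3 6 9 7)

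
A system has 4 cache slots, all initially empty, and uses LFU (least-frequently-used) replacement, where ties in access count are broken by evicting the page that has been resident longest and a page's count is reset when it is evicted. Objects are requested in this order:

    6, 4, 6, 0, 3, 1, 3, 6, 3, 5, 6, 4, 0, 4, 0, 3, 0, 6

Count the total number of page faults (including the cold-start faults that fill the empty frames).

6: miss, frames (6)
4: miss, frames (6 4)
6: hit
0: miss, frames (6 4 0)
3: miss, frames (6 4 0 3)
1: miss, evict 4, frames (6 0 3 1)
3: hit
6: hit
3: hit
5: miss, evict 0, frames (6 3 1 5)
6: hit
4: miss, evict 1, frames (6 3 5 4)
0: miss, evict 5, frames (6 3 4 0)
4: hit
0: hit
3: hit
0: hit
6: hit
Page faults: 8.

8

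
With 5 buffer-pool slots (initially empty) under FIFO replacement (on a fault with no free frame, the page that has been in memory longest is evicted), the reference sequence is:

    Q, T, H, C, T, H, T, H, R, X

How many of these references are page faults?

6

Q: fault, frames [Q]
T: fault, frames [Q, T]
H: fault, frames [Q, T, H]
C: fault, frames [Q, T, H, C]
T: hit
H: hit
T: hit
H: hit
R: fault, frames [Q, T, H, C, R]
X: fault, evict Q, frames [T, H, C, R, X]
Page faults: 6.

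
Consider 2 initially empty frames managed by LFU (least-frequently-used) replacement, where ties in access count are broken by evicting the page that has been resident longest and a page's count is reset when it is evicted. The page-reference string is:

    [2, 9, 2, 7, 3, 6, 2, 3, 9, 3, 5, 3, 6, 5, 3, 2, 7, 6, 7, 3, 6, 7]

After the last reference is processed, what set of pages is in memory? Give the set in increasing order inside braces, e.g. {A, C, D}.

2: miss, frames {2}
9: miss, frames {2,9}
2: hit
7: miss, evict 9, frames {2,7}
3: miss, evict 7, frames {2,3}
6: miss, evict 3, frames {2,6}
2: hit
3: miss, evict 6, frames {2,3}
9: miss, evict 3, frames {2,9}
3: miss, evict 9, frames {2,3}
5: miss, evict 3, frames {2,5}
3: miss, evict 5, frames {2,3}
6: miss, evict 3, frames {2,6}
5: miss, evict 6, frames {2,5}
3: miss, evict 5, frames {2,3}
2: hit
7: miss, evict 3, frames {2,7}
6: miss, evict 7, frames {2,6}
7: miss, evict 6, frames {2,7}
3: miss, evict 7, frames {2,3}
6: miss, evict 3, frames {2,6}
7: miss, evict 6, frames {2,7}

{2, 7}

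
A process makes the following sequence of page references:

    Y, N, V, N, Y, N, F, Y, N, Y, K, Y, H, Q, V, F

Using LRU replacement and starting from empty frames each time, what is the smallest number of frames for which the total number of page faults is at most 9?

f=1: 16 faults
f=2: 12 faults
f=3: 9 faults
f=4: 9 faults
f=5: 9 faults
f=6: 9 faults
f=7: 7 faults
Smallest f with faults ≤ 9 is 3.

3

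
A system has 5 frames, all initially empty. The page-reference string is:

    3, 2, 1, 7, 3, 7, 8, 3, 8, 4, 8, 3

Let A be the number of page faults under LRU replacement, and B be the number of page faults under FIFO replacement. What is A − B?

-1

Under LRU: F F F F . . F . . F . . → 6 faults.
Under FIFO: F F F F . . F . . F . F → 7 faults.
A − B = 6 − 7 = -1.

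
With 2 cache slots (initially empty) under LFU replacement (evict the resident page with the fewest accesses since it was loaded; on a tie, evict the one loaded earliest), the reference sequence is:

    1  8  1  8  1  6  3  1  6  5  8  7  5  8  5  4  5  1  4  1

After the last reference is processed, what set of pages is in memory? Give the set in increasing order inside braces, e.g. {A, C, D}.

{1, 4}

1 -> fault, frames (1)
8 -> fault, frames (1 8)
1 -> hit
8 -> hit
1 -> hit
6 -> fault, evict 8, frames (1 6)
3 -> fault, evict 6, frames (1 3)
1 -> hit
6 -> fault, evict 3, frames (1 6)
5 -> fault, evict 6, frames (1 5)
8 -> fault, evict 5, frames (1 8)
7 -> fault, evict 8, frames (1 7)
5 -> fault, evict 7, frames (1 5)
8 -> fault, evict 5, frames (1 8)
5 -> fault, evict 8, frames (1 5)
4 -> fault, evict 5, frames (1 4)
5 -> fault, evict 4, frames (1 5)
1 -> hit
4 -> fault, evict 5, frames (1 4)
1 -> hit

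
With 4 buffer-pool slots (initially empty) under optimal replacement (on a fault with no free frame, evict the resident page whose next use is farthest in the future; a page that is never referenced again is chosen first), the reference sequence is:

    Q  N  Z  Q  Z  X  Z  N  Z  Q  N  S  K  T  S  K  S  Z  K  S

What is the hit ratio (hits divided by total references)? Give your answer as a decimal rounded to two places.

0.65

Q → fault, frames (Q)
N → fault, frames (Q N)
Z → fault, frames (Q N Z)
Q → hit
Z → hit
X → fault, frames (Q N Z X)
Z → hit
N → hit
Z → hit
Q → hit
N → hit
S → fault, evict X, frames (Q N Z S)
K → fault, evict N, frames (Q Z S K)
T → fault, evict Q, frames (Z S K T)
S → hit
K → hit
S → hit
Z → hit
K → hit
S → hit
Hits: 13 of 20 references → 13/20 = 0.6500.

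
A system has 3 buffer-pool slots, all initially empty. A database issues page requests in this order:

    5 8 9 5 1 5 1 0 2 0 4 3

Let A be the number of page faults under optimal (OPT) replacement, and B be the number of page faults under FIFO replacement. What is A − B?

Under OPT: F F F . F . . F F . F F → 8 faults.
Under FIFO: F F F . F F . F F . F F → 9 faults.
A − B = 8 − 9 = -1.

-1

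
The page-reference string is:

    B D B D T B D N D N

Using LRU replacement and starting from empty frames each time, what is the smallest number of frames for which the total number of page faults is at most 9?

2

f=1: 10 faults
f=2: 6 faults
f=3: 4 faults
f=4: 4 faults
Smallest f with faults ≤ 9 is 2.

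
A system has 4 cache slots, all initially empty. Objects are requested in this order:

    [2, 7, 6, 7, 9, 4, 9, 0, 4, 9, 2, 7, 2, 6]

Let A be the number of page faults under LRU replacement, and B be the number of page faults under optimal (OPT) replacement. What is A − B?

Under LRU: F F F . F F . F . . F F . F → 9 faults.
Under OPT: F F F . F F . F . . . F . F → 8 faults.
A − B = 9 − 8 = 1.

1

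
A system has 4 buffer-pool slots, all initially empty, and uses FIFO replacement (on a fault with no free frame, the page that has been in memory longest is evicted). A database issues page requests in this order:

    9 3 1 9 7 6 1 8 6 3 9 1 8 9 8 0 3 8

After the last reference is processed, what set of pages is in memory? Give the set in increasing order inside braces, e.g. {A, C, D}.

{0, 1, 8, 9}

9 -> miss, frames [9]
3 -> miss, frames [9, 3]
1 -> miss, frames [9, 3, 1]
9 -> hit
7 -> miss, frames [9, 3, 1, 7]
6 -> miss, evict 9, frames [3, 1, 7, 6]
1 -> hit
8 -> miss, evict 3, frames [1, 7, 6, 8]
6 -> hit
3 -> miss, evict 1, frames [7, 6, 8, 3]
9 -> miss, evict 7, frames [6, 8, 3, 9]
1 -> miss, evict 6, frames [8, 3, 9, 1]
8 -> hit
9 -> hit
8 -> hit
0 -> miss, evict 8, frames [3, 9, 1, 0]
3 -> hit
8 -> miss, evict 3, frames [9, 1, 0, 8]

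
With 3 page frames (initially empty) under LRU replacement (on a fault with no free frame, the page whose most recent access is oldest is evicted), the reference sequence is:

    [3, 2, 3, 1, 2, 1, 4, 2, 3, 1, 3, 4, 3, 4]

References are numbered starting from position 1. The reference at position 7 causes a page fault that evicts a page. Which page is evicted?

3

pos 1: 3 → miss, frames (3)
pos 2: 2 → miss, frames (3 2)
pos 3: 3 → hit
pos 4: 1 → miss, frames (2 3 1)
pos 5: 2 → hit
pos 6: 1 → hit
pos 7: 4 → miss, evict 3, frames (2 1 4)
At position 7, page 3 is evicted.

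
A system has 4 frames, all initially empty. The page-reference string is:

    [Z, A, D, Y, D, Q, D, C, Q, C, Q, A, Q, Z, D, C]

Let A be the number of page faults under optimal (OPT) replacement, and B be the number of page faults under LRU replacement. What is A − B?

-3

Under OPT: F F F F . F . F . . . . . . F . → 7 faults.
Under LRU: F F F F . F . F . . . F . F F F → 10 faults.
A − B = 7 − 10 = -3.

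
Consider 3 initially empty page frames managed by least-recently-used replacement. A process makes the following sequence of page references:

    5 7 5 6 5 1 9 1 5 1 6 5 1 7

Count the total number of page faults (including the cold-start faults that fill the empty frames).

7

5: miss, frames [5]
7: miss, frames [5, 7]
5: hit
6: miss, frames [7, 5, 6]
5: hit
1: miss, evict 7, frames [6, 5, 1]
9: miss, evict 6, frames [5, 1, 9]
1: hit
5: hit
1: hit
6: miss, evict 9, frames [5, 1, 6]
5: hit
1: hit
7: miss, evict 6, frames [5, 1, 7]
Page faults: 7.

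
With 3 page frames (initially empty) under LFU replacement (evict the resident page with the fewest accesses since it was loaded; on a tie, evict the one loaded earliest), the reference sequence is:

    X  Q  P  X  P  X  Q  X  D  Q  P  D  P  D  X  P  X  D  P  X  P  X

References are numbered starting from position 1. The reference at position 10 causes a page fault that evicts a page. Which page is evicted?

pos 1: X -> miss, frames (X)
pos 2: Q -> miss, frames (X Q)
pos 3: P -> miss, frames (X Q P)
pos 4: X -> hit
pos 5: P -> hit
pos 6: X -> hit
pos 7: Q -> hit
pos 8: X -> hit
pos 9: D -> miss, evict Q, frames (X P D)
pos 10: Q -> miss, evict D, frames (X P Q)
At position 10, page D is evicted.

D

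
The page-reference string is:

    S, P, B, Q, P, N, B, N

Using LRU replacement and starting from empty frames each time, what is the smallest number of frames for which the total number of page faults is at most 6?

f=1: 8 faults
f=2: 7 faults
f=3: 6 faults
f=4: 5 faults
f=5: 5 faults
Smallest f with faults ≤ 6 is 3.

3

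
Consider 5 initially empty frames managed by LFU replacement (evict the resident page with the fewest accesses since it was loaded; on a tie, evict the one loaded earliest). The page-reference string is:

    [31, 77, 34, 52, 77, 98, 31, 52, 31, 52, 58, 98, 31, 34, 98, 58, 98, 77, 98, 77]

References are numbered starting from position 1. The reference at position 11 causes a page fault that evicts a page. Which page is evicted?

34

pos 1: 31 -> fault, frames {31}
pos 2: 77 -> fault, frames {31,77}
pos 3: 34 -> fault, frames {31,77,34}
pos 4: 52 -> fault, frames {31,77,34,52}
pos 5: 77 -> hit
pos 6: 98 -> fault, frames {31,77,34,52,98}
pos 7: 31 -> hit
pos 8: 52 -> hit
pos 9: 31 -> hit
pos 10: 52 -> hit
pos 11: 58 -> fault, evict 34, frames {31,77,52,98,58}
At position 11, page 34 is evicted.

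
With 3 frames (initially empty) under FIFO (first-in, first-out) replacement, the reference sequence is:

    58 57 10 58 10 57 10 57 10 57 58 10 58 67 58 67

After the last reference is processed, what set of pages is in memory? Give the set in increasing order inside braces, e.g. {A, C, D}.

58 → miss, frames [58]
57 → miss, frames [58, 57]
10 → miss, frames [58, 57, 10]
58 → hit
10 → hit
57 → hit
10 → hit
57 → hit
10 → hit
57 → hit
58 → hit
10 → hit
58 → hit
67 → miss, evict 58, frames [57, 10, 67]
58 → miss, evict 57, frames [10, 67, 58]
67 → hit

{10, 58, 67}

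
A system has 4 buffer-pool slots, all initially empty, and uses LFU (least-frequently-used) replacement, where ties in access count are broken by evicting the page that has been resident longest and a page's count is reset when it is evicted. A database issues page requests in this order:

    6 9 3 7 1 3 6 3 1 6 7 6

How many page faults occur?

6

6: miss, frames {6}
9: miss, frames {6,9}
3: miss, frames {6,9,3}
7: miss, frames {6,9,3,7}
1: miss, evict 6, frames {9,3,7,1}
3: hit
6: miss, evict 9, frames {3,7,1,6}
3: hit
1: hit
6: hit
7: hit
6: hit
Page faults: 6.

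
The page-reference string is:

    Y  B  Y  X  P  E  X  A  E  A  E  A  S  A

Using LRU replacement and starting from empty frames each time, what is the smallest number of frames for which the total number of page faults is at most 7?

3

f=1: 14 faults
f=2: 9 faults
f=3: 7 faults
f=4: 7 faults
f=5: 7 faults
f=6: 7 faults
f=7: 7 faults
Smallest f with faults ≤ 7 is 3.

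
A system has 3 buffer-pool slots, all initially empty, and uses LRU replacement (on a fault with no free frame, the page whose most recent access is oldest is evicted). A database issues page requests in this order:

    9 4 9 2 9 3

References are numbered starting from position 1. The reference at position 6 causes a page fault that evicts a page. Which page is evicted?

pos 1: 9 → miss, frames (9)
pos 2: 4 → miss, frames (9 4)
pos 3: 9 → hit
pos 4: 2 → miss, frames (4 9 2)
pos 5: 9 → hit
pos 6: 3 → miss, evict 4, frames (2 9 3)
At position 6, page 4 is evicted.

4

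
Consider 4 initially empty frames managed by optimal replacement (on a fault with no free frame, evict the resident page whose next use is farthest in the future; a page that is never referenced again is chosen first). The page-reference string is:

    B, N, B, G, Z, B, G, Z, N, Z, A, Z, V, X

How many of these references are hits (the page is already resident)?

B → fault, frames {B}
N → fault, frames {B,N}
B → hit
G → fault, frames {B,N,G}
Z → fault, frames {B,N,G,Z}
B → hit
G → hit
Z → hit
N → hit
Z → hit
A → fault, evict G, frames {B,N,Z,A}
Z → hit
V → fault, evict A, frames {B,N,Z,V}
X → fault, evict V, frames {B,N,Z,X}
Hits: 7.

7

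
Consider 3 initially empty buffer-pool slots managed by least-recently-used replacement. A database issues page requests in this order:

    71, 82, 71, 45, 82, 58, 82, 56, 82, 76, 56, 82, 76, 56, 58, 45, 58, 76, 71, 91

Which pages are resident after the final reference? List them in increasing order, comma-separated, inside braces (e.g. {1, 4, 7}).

71 → fault, frames (71)
82 → fault, frames (71 82)
71 → hit
45 → fault, frames (82 71 45)
82 → hit
58 → fault, evict 71, frames (45 82 58)
82 → hit
56 → fault, evict 45, frames (58 82 56)
82 → hit
76 → fault, evict 58, frames (56 82 76)
56 → hit
82 → hit
76 → hit
56 → hit
58 → fault, evict 82, frames (76 56 58)
45 → fault, evict 76, frames (56 58 45)
58 → hit
76 → fault, evict 56, frames (45 58 76)
71 → fault, evict 45, frames (58 76 71)
91 → fault, evict 58, frames (76 71 91)

{71, 76, 91}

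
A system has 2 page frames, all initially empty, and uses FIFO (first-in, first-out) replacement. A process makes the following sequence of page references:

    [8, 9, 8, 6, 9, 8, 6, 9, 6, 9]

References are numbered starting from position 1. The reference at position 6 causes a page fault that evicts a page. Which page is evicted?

9

pos 1: 8 → miss, frames (8)
pos 2: 9 → miss, frames (8 9)
pos 3: 8 → hit
pos 4: 6 → miss, evict 8, frames (9 6)
pos 5: 9 → hit
pos 6: 8 → miss, evict 9, frames (6 8)
At position 6, page 9 is evicted.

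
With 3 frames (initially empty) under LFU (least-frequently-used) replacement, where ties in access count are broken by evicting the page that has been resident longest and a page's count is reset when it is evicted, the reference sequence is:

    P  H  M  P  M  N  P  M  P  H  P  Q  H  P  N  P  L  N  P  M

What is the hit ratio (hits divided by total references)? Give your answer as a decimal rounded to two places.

P -> miss, frames {P}
H -> miss, frames {P,H}
M -> miss, frames {P,H,M}
P -> hit
M -> hit
N -> miss, evict H, frames {P,M,N}
P -> hit
M -> hit
P -> hit
H -> miss, evict N, frames {P,M,H}
P -> hit
Q -> miss, evict H, frames {P,M,Q}
H -> miss, evict Q, frames {P,M,H}
P -> hit
N -> miss, evict H, frames {P,M,N}
P -> hit
L -> miss, evict N, frames {P,M,L}
N -> miss, evict L, frames {P,M,N}
P -> hit
M -> hit
Hits: 10 of 20 references → 10/20 = 0.5000.

0.50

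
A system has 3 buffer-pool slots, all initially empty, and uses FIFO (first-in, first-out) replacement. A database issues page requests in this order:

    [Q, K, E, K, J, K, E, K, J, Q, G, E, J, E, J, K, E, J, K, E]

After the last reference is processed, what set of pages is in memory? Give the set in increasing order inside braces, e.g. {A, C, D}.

{E, J, K}

Q: miss, frames {Q}
K: miss, frames {Q,K}
E: miss, frames {Q,K,E}
K: hit
J: miss, evict Q, frames {K,E,J}
K: hit
E: hit
K: hit
J: hit
Q: miss, evict K, frames {E,J,Q}
G: miss, evict E, frames {J,Q,G}
E: miss, evict J, frames {Q,G,E}
J: miss, evict Q, frames {G,E,J}
E: hit
J: hit
K: miss, evict G, frames {E,J,K}
E: hit
J: hit
K: hit
E: hit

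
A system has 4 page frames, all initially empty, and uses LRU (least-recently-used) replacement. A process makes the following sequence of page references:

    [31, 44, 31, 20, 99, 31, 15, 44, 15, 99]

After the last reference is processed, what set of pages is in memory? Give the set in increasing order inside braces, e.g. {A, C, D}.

31 -> miss, frames {31}
44 -> miss, frames {31,44}
31 -> hit
20 -> miss, frames {44,31,20}
99 -> miss, frames {44,31,20,99}
31 -> hit
15 -> miss, evict 44, frames {20,99,31,15}
44 -> miss, evict 20, frames {99,31,15,44}
15 -> hit
99 -> hit

{15, 31, 44, 99}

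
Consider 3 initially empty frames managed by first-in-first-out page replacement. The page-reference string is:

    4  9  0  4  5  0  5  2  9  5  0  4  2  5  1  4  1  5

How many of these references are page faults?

12

4 -> fault, frames {4}
9 -> fault, frames {4,9}
0 -> fault, frames {4,9,0}
4 -> hit
5 -> fault, evict 4, frames {9,0,5}
0 -> hit
5 -> hit
2 -> fault, evict 9, frames {0,5,2}
9 -> fault, evict 0, frames {5,2,9}
5 -> hit
0 -> fault, evict 5, frames {2,9,0}
4 -> fault, evict 2, frames {9,0,4}
2 -> fault, evict 9, frames {0,4,2}
5 -> fault, evict 0, frames {4,2,5}
1 -> fault, evict 4, frames {2,5,1}
4 -> fault, evict 2, frames {5,1,4}
1 -> hit
5 -> hit
Page faults: 12.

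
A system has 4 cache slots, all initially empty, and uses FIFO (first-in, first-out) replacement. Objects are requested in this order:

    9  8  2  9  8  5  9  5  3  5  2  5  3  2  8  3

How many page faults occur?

9 → miss, frames {9}
8 → miss, frames {9,8}
2 → miss, frames {9,8,2}
9 → hit
8 → hit
5 → miss, frames {9,8,2,5}
9 → hit
5 → hit
3 → miss, evict 9, frames {8,2,5,3}
5 → hit
2 → hit
5 → hit
3 → hit
2 → hit
8 → hit
3 → hit
Page faults: 5.

5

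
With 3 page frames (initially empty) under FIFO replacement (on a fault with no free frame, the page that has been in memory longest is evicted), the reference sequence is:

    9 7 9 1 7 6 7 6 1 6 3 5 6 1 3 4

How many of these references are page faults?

8

9 -> miss, frames {9}
7 -> miss, frames {9,7}
9 -> hit
1 -> miss, frames {9,7,1}
7 -> hit
6 -> miss, evict 9, frames {7,1,6}
7 -> hit
6 -> hit
1 -> hit
6 -> hit
3 -> miss, evict 7, frames {1,6,3}
5 -> miss, evict 1, frames {6,3,5}
6 -> hit
1 -> miss, evict 6, frames {3,5,1}
3 -> hit
4 -> miss, evict 3, frames {5,1,4}
Page faults: 8.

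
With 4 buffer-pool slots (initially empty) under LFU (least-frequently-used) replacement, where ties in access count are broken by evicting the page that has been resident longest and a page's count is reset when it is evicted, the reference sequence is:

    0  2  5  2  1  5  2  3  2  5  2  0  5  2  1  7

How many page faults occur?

8

0: miss, frames {0}
2: miss, frames {0,2}
5: miss, frames {0,2,5}
2: hit
1: miss, frames {0,2,5,1}
5: hit
2: hit
3: miss, evict 0, frames {2,5,1,3}
2: hit
5: hit
2: hit
0: miss, evict 1, frames {2,5,3,0}
5: hit
2: hit
1: miss, evict 3, frames {2,5,0,1}
7: miss, evict 0, frames {2,5,1,7}
Page faults: 8.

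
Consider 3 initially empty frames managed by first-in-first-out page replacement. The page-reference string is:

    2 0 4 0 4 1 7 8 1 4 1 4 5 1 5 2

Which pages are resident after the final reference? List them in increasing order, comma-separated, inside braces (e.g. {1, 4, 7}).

2 -> fault, frames [2]
0 -> fault, frames [2, 0]
4 -> fault, frames [2, 0, 4]
0 -> hit
4 -> hit
1 -> fault, evict 2, frames [0, 4, 1]
7 -> fault, evict 0, frames [4, 1, 7]
8 -> fault, evict 4, frames [1, 7, 8]
1 -> hit
4 -> fault, evict 1, frames [7, 8, 4]
1 -> fault, evict 7, frames [8, 4, 1]
4 -> hit
5 -> fault, evict 8, frames [4, 1, 5]
1 -> hit
5 -> hit
2 -> fault, evict 4, frames [1, 5, 2]

{1, 2, 5}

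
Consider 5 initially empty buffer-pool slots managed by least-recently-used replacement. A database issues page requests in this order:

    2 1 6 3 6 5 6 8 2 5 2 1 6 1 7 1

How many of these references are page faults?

2 -> fault, frames [2]
1 -> fault, frames [2, 1]
6 -> fault, frames [2, 1, 6]
3 -> fault, frames [2, 1, 6, 3]
6 -> hit
5 -> fault, frames [2, 1, 3, 6, 5]
6 -> hit
8 -> fault, evict 2, frames [1, 3, 5, 6, 8]
2 -> fault, evict 1, frames [3, 5, 6, 8, 2]
5 -> hit
2 -> hit
1 -> fault, evict 3, frames [6, 8, 5, 2, 1]
6 -> hit
1 -> hit
7 -> fault, evict 8, frames [5, 2, 6, 1, 7]
1 -> hit
Page faults: 9.

9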